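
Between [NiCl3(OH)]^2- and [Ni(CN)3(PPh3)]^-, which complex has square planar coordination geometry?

[Ni(CN)3(PPh3)]^-

For [NiCl3(OH)]^2-: Each chloride is −1; each hydroxide is −1; balancing the −2 overall charge requires Ni(II). Nickel is a group-10 element; Ni(II) is therefore d⁸. Chloride and hydroxide are weak-field ligands. With weak-field ligands the CFSE gain from square planar is small, so a 3d d⁸ ion takes the sterically preferred tetrahedral geometry. → tetrahedral.
For [Ni(CN)3(PPh3)]^-: Each cyanide is −1; triphenylphosphine is neutral; balancing the −1 overall charge requires Ni(II). Group 10 minus oxidation state 2 gives a d⁸ configuration. Cyanide and triphenylphosphine are strong-field ligands (high in the spectrochemical series). A 3d d⁸ ion with strong-field ligands gains enough CFSE to favour square planar over tetrahedral. → square planar.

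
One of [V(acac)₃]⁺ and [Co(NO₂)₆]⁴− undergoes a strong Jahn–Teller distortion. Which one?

[Co(NO₂)₆]⁴−

[V(acac)₃]⁺: Each acetylacetonate is −1; balancing the +1 overall charge requires V(IV). Group 5 minus oxidation state 4 gives a d¹ configuration. The d¹ configuration leaves the e_g set evenly filled (or empty) — no strong Jahn–Teller driving force.
[Co(NO₂)₆]⁴−: Ligand charges: each nitro (N-bound nitrite) is −1. With an overall charge of −4 the cobalt centre must be in the +2 oxidation state. Co sits in group 9, so the d-electron count is 9 − 2 = 7. Nitro (N-bound nitrite) is a strong-field ligand (high in the spectrochemical series) for a first-row metal, so the complex is low-spin. The t₂g⁶e_g¹ (low-spin) configuration has an unevenly filled e_g set; the Jahn–Teller theorem predicts a tetragonal distortion (typically axial elongation) to lift the degeneracy.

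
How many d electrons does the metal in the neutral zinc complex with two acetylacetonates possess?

Each acetylacetonate is −1; balancing the 0 overall charge requires Zn(II).
Zn sits in group 12, so the d-electron count is 12 − 2 = 10.

d¹⁰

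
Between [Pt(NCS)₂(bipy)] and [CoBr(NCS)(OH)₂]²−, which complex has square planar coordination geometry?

For [Pt(NCS)₂(bipy)]: Ligand charges: each isothiocyanate is −1; 2,2′-bipyridine is neutral. With an overall charge of 0 the platinum centre must be in the +2 oxidation state. Platinum is a group-10 element; Pt(II) is therefore d⁸. A 5d d⁸ ion has a large crystal-field splitting; square planar leaves the high-energy d_{x²−y²} orbital empty and maximises CFSE. → square planar.
For [CoBr(NCS)(OH)₂]²−: Each bromide is −1; each isothiocyanate is −1; each hydroxide is −1; balancing the −2 overall charge requires Co(II). Group 9 minus oxidation state 2 gives a d⁷ configuration. For a high-spin 3d d⁷ ion with weak-field ligands the small Δₜ gives little square-planar CFSE advantage, so four ligands adopt the sterically favoured tetrahedral geometry. → tetrahedral.

[Pt(NCS)₂(bipy)]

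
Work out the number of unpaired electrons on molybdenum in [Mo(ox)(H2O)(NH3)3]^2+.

Summing ligand charges against the +2 overall charge gives an oxidation state of +4 for molybdenum.
Mo sits in group 6, so the d-electron count is 6 − 4 = 2.
Counting donor atoms: 1×oxalate (bidentate) → 2 donors; 1×water (monodentate) → 1 donor; 3×ammonia (monodentate) → 3 donors. Coordination number = 6.
In an octahedral field the d² configuration is t₂g²e_g⁰ (only one arrangement possible), giving 2 unpaired electrons.

2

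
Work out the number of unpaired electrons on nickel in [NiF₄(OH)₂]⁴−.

Ligand charges: each fluoride is −1; each hydroxide is −1. With an overall charge of −4 the nickel centre must be in the +2 oxidation state.
Group 10 minus oxidation state 2 gives a d⁸ configuration.
In an octahedral field the d⁸ configuration is t₂g⁶e_g² (only one arrangement possible), giving 2 unpaired electrons.

2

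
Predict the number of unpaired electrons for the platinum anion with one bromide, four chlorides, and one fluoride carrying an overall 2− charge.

Summing ligand charges against the −2 overall charge gives an oxidation state of +4 for platinum.
Platinum is a group-10 element; Pt(IV) is therefore d⁶.
The spin state decides the count: a 5d ion has a large Δₒ and is invariably low-spin.
An octahedral low-spin d⁶ ion is t₂g⁶e_g⁰, giving 0 unpaired electrons.

0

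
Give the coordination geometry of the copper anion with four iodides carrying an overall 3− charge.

Summing ligand charges against the −3 overall charge gives an oxidation state of +1 for copper.
Group 11 minus oxidation state 1 gives a d¹⁰ configuration.
Coordination number: 4.
A d¹⁰ ion has no crystal-field stabilisation preference between square planar and tetrahedral, so four ligands adopt the sterically favoured tetrahedral geometry.

tetrahedral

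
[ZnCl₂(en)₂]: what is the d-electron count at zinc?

d¹⁰

Each chloride is −1; ethylenediamine is neutral; balancing the 0 overall charge requires Zn(II).
Zn sits in group 12, so the d-electron count is 12 − 2 = 10.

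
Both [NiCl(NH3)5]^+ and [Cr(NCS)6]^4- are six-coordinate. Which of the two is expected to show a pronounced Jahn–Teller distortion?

[Cr(NCS)6]^4-

[NiCl(NH3)5]^+: Summing ligand charges against the +1 overall charge gives an oxidation state of +2 for nickel. Group 10 minus oxidation state 2 gives a d⁸ configuration. The d⁸ configuration leaves the e_g set evenly filled (or empty) — no strong Jahn–Teller driving force.
[Cr(NCS)6]^4-: Each isothiocyanate is −1; balancing the −4 overall charge requires Cr(II). Chromium is a group-6 element; Cr(II) is therefore d⁴. Isothiocyanate is a weak-field ligand for a first-row metal, so the complex is high-spin. The t₂g³e_g¹ (high-spin) configuration has an unevenly filled e_g set; the Jahn–Teller theorem predicts a tetragonal distortion (typically axial elongation) to lift the degeneracy.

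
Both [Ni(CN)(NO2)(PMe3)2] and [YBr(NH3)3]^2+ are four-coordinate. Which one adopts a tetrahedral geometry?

[YBr(NH3)3]^2+

For [Ni(CN)(NO2)(PMe3)2]: Summing ligand charges against the 0 overall charge gives an oxidation state of +2 for nickel. Nickel is a group-10 element; Ni(II) is therefore d⁸. Cyanide, nitro (N-bound nitrite), and trimethylphosphine are strong-field ligands (high in the spectrochemical series). A 3d d⁸ ion with strong-field ligands gains enough CFSE to favour square planar over tetrahedral. → square planar.
For [YBr(NH3)3]^2+: Summing ligand charges against the +2 overall charge gives an oxidation state of +3 for yttrium. Yttrium is a group-3 element; Y(III) is therefore d⁰. A d⁰ ion has no crystal-field stabilisation preference between square planar and tetrahedral, so four ligands adopt the sterically favoured tetrahedral geometry. → tetrahedral.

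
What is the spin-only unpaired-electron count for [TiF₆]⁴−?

Summing ligand charges against the −4 overall charge gives an oxidation state of +2 for titanium.
Group 4 minus oxidation state 2 gives a d² configuration.
In an octahedral field the d² configuration is t₂g²e_g⁰ (only one arrangement possible), giving 2 unpaired electrons.

2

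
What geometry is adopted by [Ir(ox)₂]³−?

square planar

Each oxalate is −2; balancing the −3 overall charge requires Ir(I).
Group 9 minus oxidation state 1 gives a d⁸ configuration.
Counting donor atoms: 2×oxalate (bidentate) → 4 donors. Coordination number = 4.
A 5d d⁸ ion has a large crystal-field splitting; square planar leaves the high-energy d_{x²−y²} orbital empty and maximises CFSE.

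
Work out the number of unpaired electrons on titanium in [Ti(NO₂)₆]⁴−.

2

Summing ligand charges against the −4 overall charge gives an oxidation state of +2 for titanium.
Ti sits in group 4, so the d-electron count is 4 − 2 = 2.
In an octahedral field the d² configuration is t₂g²e_g⁰ (only one arrangement possible), giving 2 unpaired electrons.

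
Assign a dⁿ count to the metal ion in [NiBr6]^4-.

d⁸

Each bromide is −1; balancing the −4 overall charge requires Ni(II).
Group 10 minus oxidation state 2 gives a d⁸ configuration.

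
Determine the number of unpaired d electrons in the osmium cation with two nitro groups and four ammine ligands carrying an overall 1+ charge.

1 unpaired electron

Summing ligand charges against the +1 overall charge gives an oxidation state of +3 for osmium.
Osmium is a group-8 element; Os(III) is therefore d⁵.
The spin state decides the count: a 5d ion has a large Δₒ and is invariably low-spin.
An octahedral low-spin d⁵ ion is t₂g⁵e_g⁰, giving 1 unpaired electron.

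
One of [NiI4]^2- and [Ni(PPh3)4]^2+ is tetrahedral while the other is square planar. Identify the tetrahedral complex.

[NiI4]^2-

For [NiI4]^2-: Ligand charges: each iodide is −1. With an overall charge of −2 the nickel centre must be in the +2 oxidation state. Nickel is a group-10 element; Ni(II) is therefore d⁸. Iodide is a weak-field ligand. With weak-field ligands the CFSE gain from square planar is small, so a 3d d⁸ ion takes the sterically preferred tetrahedral geometry. → tetrahedral.
For [Ni(PPh3)4]^2+: Ligand charges: triphenylphosphine is neutral. With an overall charge of +2 the nickel centre must be in the +2 oxidation state. Group 10 minus oxidation state 2 gives a d⁸ configuration. Triphenylphosphine is a strong-field ligand (high in the spectrochemical series). A 3d d⁸ ion with strong-field ligands gains enough CFSE to favour square planar over tetrahedral. → square planar.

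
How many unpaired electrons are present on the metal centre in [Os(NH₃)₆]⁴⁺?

Ammonia is neutral; balancing the +4 overall charge requires Os(IV).
Group 8 minus oxidation state 4 gives a d⁴ configuration.
The spin state decides the count: a 5d ion has a large Δₒ and is invariably low-spin.
An octahedral low-spin d⁴ ion is t₂g⁴e_g⁰, giving 2 unpaired electrons.

2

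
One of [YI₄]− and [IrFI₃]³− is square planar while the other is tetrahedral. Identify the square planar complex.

For [YI₄]−: Ligand charges: each iodide is −1. With an overall charge of −1 the yttrium centre must be in the +3 oxidation state. Y sits in group 3, so the d-electron count is 3 − 3 = 0. A d⁰ ion has no crystal-field stabilisation preference between square planar and tetrahedral, so four ligands adopt the sterically favoured tetrahedral geometry. → tetrahedral.
For [IrFI₃]³−: Ligand charges: each fluoride is −1; each iodide is −1. With an overall charge of −3 the iridium centre must be in the +1 oxidation state. Group 9 minus oxidation state 1 gives a d⁸ configuration. A 5d d⁸ ion has a large crystal-field splitting; square planar leaves the high-energy d_{x²−y²} orbital empty and maximises CFSE. → square planar.

[IrFI₃]³−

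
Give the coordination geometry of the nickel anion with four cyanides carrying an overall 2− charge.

square planar

Summing ligand charges against the −2 overall charge gives an oxidation state of +2 for nickel.
Group 10 minus oxidation state 2 gives a d⁸ configuration.
Coordination number: 4.
Cyanide is a strong-field ligand (high in the spectrochemical series).
A 3d d⁸ ion with strong-field ligands gains enough CFSE to favour square planar over tetrahedral.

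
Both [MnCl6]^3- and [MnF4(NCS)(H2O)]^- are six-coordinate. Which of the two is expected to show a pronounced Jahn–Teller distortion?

[MnCl6]^3-

[MnCl6]^3-: Each chloride is −1; balancing the −3 overall charge requires Mn(III). Mn sits in group 7, so the d-electron count is 7 − 3 = 4. Chloride is a weak-field ligand for a first-row metal, so the complex is high-spin. The t₂g³e_g¹ (high-spin) configuration has an unevenly filled e_g set; the Jahn–Teller theorem predicts a tetragonal distortion (typically axial elongation) to lift the degeneracy.
[MnF4(NCS)(H2O)]^-: Summing ligand charges against the −1 overall charge gives an oxidation state of +4 for manganese. Manganese is a group-7 element; Mn(IV) is therefore d³. The d³ configuration leaves the e_g set evenly filled (or empty) — no strong Jahn–Teller driving force.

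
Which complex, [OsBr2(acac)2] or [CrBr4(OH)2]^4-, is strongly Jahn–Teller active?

[OsBr2(acac)2]: Ligand charges: each bromide is −1; each acetylacetonate is −1. With an overall charge of 0 the osmium centre must be in the +4 oxidation state. Os sits in group 8, so the d-electron count is 8 − 4 = 4. A 5d ion has a large Δₒ and is invariably low-spin. The d⁴ configuration leaves the e_g set evenly filled (or empty) — no strong Jahn–Teller driving force.
[CrBr4(OH)2]^4-: Each bromide is −1; each hydroxide is −1; balancing the −4 overall charge requires Cr(II). Group 6 minus oxidation state 2 gives a d⁴ configuration. Bromide and hydroxide are weak-field ligands for a first-row metal, so the complex is high-spin. The t₂g³e_g¹ (high-spin) configuration has an unevenly filled e_g set; the Jahn–Teller theorem predicts a tetragonal distortion (typically axial elongation) to lift the degeneracy.

[CrBr4(OH)2]^4-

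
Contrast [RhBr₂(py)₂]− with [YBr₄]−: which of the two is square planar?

[RhBr₂(py)₂]−

For [RhBr₂(py)₂]−: Ligand charges: each bromide is −1; pyridine is neutral. With an overall charge of −1 the rhodium centre must be in the +1 oxidation state. Rhodium is a group-9 element; Rh(I) is therefore d⁸. A 4d d⁸ ion has a large crystal-field splitting; square planar leaves the high-energy d_{x²−y²} orbital empty and maximises CFSE. → square planar.
For [YBr₄]−: Each bromide is −1; balancing the −1 overall charge requires Y(III). Yttrium is a group-3 element; Y(III) is therefore d⁰. A d⁰ ion has no crystal-field stabilisation preference between square planar and tetrahedral, so four ligands adopt the sterically favoured tetrahedral geometry. → tetrahedral.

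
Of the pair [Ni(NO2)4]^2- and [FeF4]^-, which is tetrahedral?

For [Ni(NO2)4]^2-: Summing ligand charges against the −2 overall charge gives an oxidation state of +2 for nickel. Group 10 minus oxidation state 2 gives a d⁸ configuration. Nitro (N-bound nitrite) is a strong-field ligand (high in the spectrochemical series). A 3d d⁸ ion with strong-field ligands gains enough CFSE to favour square planar over tetrahedral. → square planar.
For [FeF4]^-: Each fluoride is −1; balancing the −1 overall charge requires Fe(III). Fe sits in group 8, so the d-electron count is 8 − 3 = 5. A high-spin d⁵ ion has zero CFSE in either geometry, so four ligands adopt the sterically favoured tetrahedral geometry. → tetrahedral.

[FeF4]^-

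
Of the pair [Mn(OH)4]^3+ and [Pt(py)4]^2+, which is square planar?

[Pt(py)4]^2+

For [Mn(OH)4]^3+: Each hydroxide is −1; balancing the +3 overall charge requires Mn(VII). Group 7 minus oxidation state 7 gives a d⁰ configuration. A d⁰ ion has no crystal-field stabilisation preference between square planar and tetrahedral, so four ligands adopt the sterically favoured tetrahedral geometry. → tetrahedral.
For [Pt(py)4]^2+: Summing ligand charges against the +2 overall charge gives an oxidation state of +2 for platinum. Platinum is a group-10 element; Pt(II) is therefore d⁸. A 5d d⁸ ion has a large crystal-field splitting; square planar leaves the high-energy d_{x²−y²} orbital empty and maximises CFSE. → square planar.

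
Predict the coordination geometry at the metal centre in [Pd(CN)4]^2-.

Each cyanide is −1; balancing the −2 overall charge requires Pd(II).
Pd sits in group 10, so the d-electron count is 10 − 2 = 8.
With 4 monodentate ligands the coordination number is 4.
A 4d d⁸ ion has a large crystal-field splitting; square planar leaves the high-energy d_{x²−y²} orbital empty and maximises CFSE.

square planar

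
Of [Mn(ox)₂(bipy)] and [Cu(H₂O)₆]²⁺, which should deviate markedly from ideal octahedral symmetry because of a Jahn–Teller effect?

[Mn(ox)₂(bipy)]: Summing ligand charges against the 0 overall charge gives an oxidation state of +4 for manganese. Manganese is a group-7 element; Mn(IV) is therefore d³. The d³ configuration leaves the e_g set evenly filled (or empty) — no strong Jahn–Teller driving force.
[Cu(H₂O)₆]²⁺: Ligand charges: water is neutral. With an overall charge of +2 the copper centre must be in the +2 oxidation state. Group 11 minus oxidation state 2 gives a d⁹ configuration. The t₂g⁶e_g³ configuration has an unevenly filled e_g set; the Jahn–Teller theorem predicts a tetragonal distortion (typically axial elongation) to lift the degeneracy.

[Cu(H₂O)₆]²⁺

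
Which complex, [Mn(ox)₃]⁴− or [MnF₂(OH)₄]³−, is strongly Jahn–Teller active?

[Mn(ox)₃]⁴−: Ligand charges: each oxalate is −2. With an overall charge of −4 the manganese centre must be in the +2 oxidation state. Group 7 minus oxidation state 2 gives a d⁵ configuration. Oxalate is a weak-field ligand for a first-row metal, so the complex is high-spin. The d⁵ configuration leaves the e_g set evenly filled (or empty) — no strong Jahn–Teller driving force.
[MnF₂(OH)₄]³−: Summing ligand charges against the −3 overall charge gives an oxidation state of +3 for manganese. Group 7 minus oxidation state 3 gives a d⁴ configuration. Fluoride and hydroxide are weak-field ligands for a first-row metal, so the complex is high-spin. The t₂g³e_g¹ (high-spin) configuration has an unevenly filled e_g set; the Jahn–Teller theorem predicts a tetragonal distortion (typically axial elongation) to lift the degeneracy.

[MnF₂(OH)₄]³−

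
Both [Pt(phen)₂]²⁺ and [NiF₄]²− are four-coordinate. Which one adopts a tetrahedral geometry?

[NiF₄]²−

For [Pt(phen)₂]²⁺: Ligand charges: 1,10-phenanthroline is neutral. With an overall charge of +2 the platinum centre must be in the +2 oxidation state. Pt sits in group 10, so the d-electron count is 10 − 2 = 8. A 5d d⁸ ion has a large crystal-field splitting; square planar leaves the high-energy d_{x²−y²} orbital empty and maximises CFSE. → square planar.
For [NiF₄]²−: Ligand charges: each fluoride is −1. With an overall charge of −2 the nickel centre must be in the +2 oxidation state. Group 10 minus oxidation state 2 gives a d⁸ configuration. Fluoride is a weak-field ligand. With weak-field ligands the CFSE gain from square planar is small, so a 3d d⁸ ion takes the sterically preferred tetrahedral geometry. → tetrahedral.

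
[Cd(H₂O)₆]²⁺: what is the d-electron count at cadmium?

Water is neutral; balancing the +2 overall charge requires Cd(II).
Group 12 minus oxidation state 2 gives a d¹⁰ configuration.

d10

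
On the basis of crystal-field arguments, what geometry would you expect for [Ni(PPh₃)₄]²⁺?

Triphenylphosphine is neutral; balancing the +2 overall charge requires Ni(II).
Ni sits in group 10, so the d-electron count is 10 − 2 = 8.
Coordination number: 4.
Triphenylphosphine is a strong-field ligand (high in the spectrochemical series).
A 3d d⁸ ion with strong-field ligands gains enough CFSE to favour square planar over tetrahedral.

square planar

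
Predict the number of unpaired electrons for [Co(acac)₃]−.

Ligand charges: each acetylacetonate is −1. With an overall charge of −1 the cobalt centre must be in the +2 oxidation state.
Cobalt is a group-9 element; Co(II) is therefore d⁷.
Counting donor atoms: 3×acetylacetonate (bidentate) → 6 donors. Coordination number = 6.
The spin state decides the count: Acetylacetonate is a weak-field ligand for a first-row metal, so the complex is high-spin.
An octahedral high-spin d⁷ ion is t₂g⁵e_g², giving 3 unpaired electrons.

3 unpaired electrons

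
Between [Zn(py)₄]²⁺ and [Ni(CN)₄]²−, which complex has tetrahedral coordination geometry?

For [Zn(py)₄]²⁺: Pyridine is neutral; balancing the +2 overall charge requires Zn(II). Zinc is a group-12 element; Zn(II) is therefore d¹⁰. A d¹⁰ ion has no crystal-field stabilisation preference between square planar and tetrahedral, so four ligands adopt the sterically favoured tetrahedral geometry. → tetrahedral.
For [Ni(CN)₄]²−: Summing ligand charges against the −2 overall charge gives an oxidation state of +2 for nickel. Nickel is a group-10 element; Ni(II) is therefore d⁸. Cyanide is a strong-field ligand (high in the spectrochemical series). A 3d d⁸ ion with strong-field ligands gains enough CFSE to favour square planar over tetrahedral. → square planar.

[Zn(py)₄]²⁺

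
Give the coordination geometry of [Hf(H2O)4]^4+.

tetrahedral

Ligand charges: water is neutral. With an overall charge of +4 the hafnium centre must be in the +4 oxidation state.
Group 4 minus oxidation state 4 gives a d⁰ configuration.
Coordination number: 4.
A d⁰ ion has no crystal-field stabilisation preference between square planar and tetrahedral, so four ligands adopt the sterically favoured tetrahedral geometry.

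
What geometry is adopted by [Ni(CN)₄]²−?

Summing ligand charges against the −2 overall charge gives an oxidation state of +2 for nickel.
Group 10 minus oxidation state 2 gives a d⁸ configuration.
With 4 monodentate ligands the coordination number is 4.
Cyanide is a strong-field ligand (high in the spectrochemical series).
A 3d d⁸ ion with strong-field ligands gains enough CFSE to favour square planar over tetrahedral.

square planar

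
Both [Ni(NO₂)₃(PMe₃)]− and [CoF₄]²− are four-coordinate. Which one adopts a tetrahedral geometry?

For [Ni(NO₂)₃(PMe₃)]−: Each nitro (N-bound nitrite) is −1; trimethylphosphine is neutral; balancing the −1 overall charge requires Ni(II). Group 10 minus oxidation state 2 gives a d⁸ configuration. Nitro (N-bound nitrite) and trimethylphosphine are strong-field ligands (high in the spectrochemical series). A 3d d⁸ ion with strong-field ligands gains enough CFSE to favour square planar over tetrahedral. → square planar.
For [CoF₄]²−: Ligand charges: each fluoride is −1. With an overall charge of −2 the cobalt centre must be in the +2 oxidation state. Cobalt is a group-9 element; Co(II) is therefore d⁷. For a high-spin 3d d⁷ ion with weak-field ligands the small Δₜ gives little square-planar CFSE advantage, so four ligands adopt the sterically favoured tetrahedral geometry. → tetrahedral.

[CoF₄]²−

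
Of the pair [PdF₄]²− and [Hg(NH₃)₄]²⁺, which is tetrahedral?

[Hg(NH₃)₄]²⁺

For [PdF₄]²−: Ligand charges: each fluoride is −1. With an overall charge of −2 the palladium centre must be in the +2 oxidation state. Palladium is a group-10 element; Pd(II) is therefore d⁸. A 4d d⁸ ion has a large crystal-field splitting; square planar leaves the high-energy d_{x²−y²} orbital empty and maximises CFSE. → square planar.
For [Hg(NH₃)₄]²⁺: Ammonia is neutral; balancing the +2 overall charge requires Hg(II). Mercury is a group-12 element; Hg(II) is therefore d¹⁰. A d¹⁰ ion has no crystal-field stabilisation preference between square planar and tetrahedral, so four ligands adopt the sterically favoured tetrahedral geometry. → tetrahedral.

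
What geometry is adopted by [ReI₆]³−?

octahedral

Each iodide is −1; balancing the −3 overall charge requires Re(III).
Rhenium is a group-7 element; Re(III) is therefore d⁴.
With 6 monodentate ligands the coordination number is 6.
Six donors around a single metal centre give an octahedral coordination sphere.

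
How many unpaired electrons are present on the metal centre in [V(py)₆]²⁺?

3

Ligand charges: pyridine is neutral. With an overall charge of +2 the vanadium centre must be in the +2 oxidation state.
Group 5 minus oxidation state 2 gives a d³ configuration.
In an octahedral field the d³ configuration is t₂g³e_g⁰ (only one arrangement possible), giving 3 unpaired electrons.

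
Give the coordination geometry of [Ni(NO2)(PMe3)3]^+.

Each nitro (N-bound nitrite) is −1; trimethylphosphine is neutral; balancing the +1 overall charge requires Ni(II).
Group 10 minus oxidation state 2 gives a d⁸ configuration.
With 4 monodentate ligands the coordination number is 4.
Nitro (N-bound nitrite) and trimethylphosphine are strong-field ligands (high in the spectrochemical series).
A 3d d⁸ ion with strong-field ligands gains enough CFSE to favour square planar over tetrahedral.

square planar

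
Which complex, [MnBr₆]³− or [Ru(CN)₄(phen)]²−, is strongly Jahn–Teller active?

[MnBr₆]³−

[MnBr₆]³−: Each bromide is −1; balancing the −3 overall charge requires Mn(III). Mn sits in group 7, so the d-electron count is 7 − 3 = 4. Bromide is a weak-field ligand for a first-row metal, so the complex is high-spin. The t₂g³e_g¹ (high-spin) configuration has an unevenly filled e_g set; the Jahn–Teller theorem predicts a tetragonal distortion (typically axial elongation) to lift the degeneracy.
[Ru(CN)₄(phen)]²−: Ligand charges: each cyanide is −1; 1,10-phenanthroline is neutral. With an overall charge of −2 the ruthenium centre must be in the +2 oxidation state. Group 8 minus oxidation state 2 gives a d⁶ configuration. A 4d ion has a large Δₒ and is invariably low-spin. The d⁶ configuration leaves the e_g set evenly filled (or empty) — no strong Jahn–Teller driving force.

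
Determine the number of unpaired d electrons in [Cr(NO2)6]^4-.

2 unpaired electrons

Each nitro (N-bound nitrite) is −1; balancing the −4 overall charge requires Cr(II).
Group 6 minus oxidation state 2 gives a d⁴ configuration.
The spin state decides the count: Nitro (N-bound nitrite) is a strong-field ligand (high in the spectrochemical series) for a first-row metal, so the complex is low-spin.
An octahedral low-spin d⁴ ion is t₂g⁴e_g⁰, giving 2 unpaired electrons.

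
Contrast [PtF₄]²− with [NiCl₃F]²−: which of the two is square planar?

[PtF₄]²−

For [PtF₄]²−: Summing ligand charges against the −2 overall charge gives an oxidation state of +2 for platinum. Pt sits in group 10, so the d-electron count is 10 − 2 = 8. A 5d d⁸ ion has a large crystal-field splitting; square planar leaves the high-energy d_{x²−y²} orbital empty and maximises CFSE. → square planar.
For [NiCl₃F]²−: Ligand charges: each chloride is −1; each fluoride is −1. With an overall charge of −2 the nickel centre must be in the +2 oxidation state. Group 10 minus oxidation state 2 gives a d⁸ configuration. Chloride and fluoride are weak-field ligands. With weak-field ligands the CFSE gain from square planar is small, so a 3d d⁸ ion takes the sterically preferred tetrahedral geometry. → tetrahedral.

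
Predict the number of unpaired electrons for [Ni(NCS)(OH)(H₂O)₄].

2

Each isothiocyanate is −1; each hydroxide is −1; water is neutral; balancing the 0 overall charge requires Ni(II).
Nickel is a group-10 element; Ni(II) is therefore d⁸.
In an octahedral field the d⁸ configuration is t₂g⁶e_g² (only one arrangement possible), giving 2 unpaired electrons.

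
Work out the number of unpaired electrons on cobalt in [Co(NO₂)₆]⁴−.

1 unpaired electron

Each nitro (N-bound nitrite) is −1; balancing the −4 overall charge requires Co(II).
Co sits in group 9, so the d-electron count is 9 − 2 = 7.
The spin state decides the count: Nitro (N-bound nitrite) is a strong-field ligand (high in the spectrochemical series) for a first-row metal, so the complex is low-spin.
An octahedral low-spin d⁷ ion is t₂g⁶e_g¹, giving 1 unpaired electron.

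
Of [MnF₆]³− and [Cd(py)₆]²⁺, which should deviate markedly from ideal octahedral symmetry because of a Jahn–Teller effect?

[MnF₆]³−

[MnF₆]³−: Each fluoride is −1; balancing the −3 overall charge requires Mn(III). Mn sits in group 7, so the d-electron count is 7 − 3 = 4. Fluoride is a weak-field ligand for a first-row metal, so the complex is high-spin. The t₂g³e_g¹ (high-spin) configuration has an unevenly filled e_g set; the Jahn–Teller theorem predicts a tetragonal distortion (typically axial elongation) to lift the degeneracy.
[Cd(py)₆]²⁺: Summing ligand charges against the +2 overall charge gives an oxidation state of +2 for cadmium. Group 12 minus oxidation state 2 gives a d¹⁰ configuration. The d¹⁰ configuration leaves the e_g set evenly filled (or empty) — no strong Jahn–Teller driving force.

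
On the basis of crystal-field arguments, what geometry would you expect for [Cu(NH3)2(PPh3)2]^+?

tetrahedral

Ammonia is neutral; triphenylphosphine is neutral; balancing the +1 overall charge requires Cu(I).
Copper is a group-11 element; Cu(I) is therefore d¹⁰.
Coordination number: 4.
A d¹⁰ ion has no crystal-field stabilisation preference between square planar and tetrahedral, so four ligands adopt the sterically favoured tetrahedral geometry.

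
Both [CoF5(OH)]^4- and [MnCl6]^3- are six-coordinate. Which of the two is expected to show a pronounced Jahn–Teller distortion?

[MnCl6]^3-

[CoF5(OH)]^4-: Ligand charges: each fluoride is −1; each hydroxide is −1. With an overall charge of −4 the cobalt centre must be in the +2 oxidation state. Co sits in group 9, so the d-electron count is 9 − 2 = 7. Fluoride and hydroxide are weak-field ligands for a first-row metal, so the complex is high-spin. The d⁷ configuration leaves the e_g set evenly filled (or empty) — no strong Jahn–Teller driving force.
[MnCl6]^3-: Ligand charges: each chloride is −1. With an overall charge of −3 the manganese centre must be in the +3 oxidation state. Manganese is a group-7 element; Mn(III) is therefore d⁴. Chloride is a weak-field ligand for a first-row metal, so the complex is high-spin. The t₂g³e_g¹ (high-spin) configuration has an unevenly filled e_g set; the Jahn–Teller theorem predicts a tetragonal distortion (typically axial elongation) to lift the degeneracy.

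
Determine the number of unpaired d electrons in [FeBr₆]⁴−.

Each bromide is −1; balancing the −4 overall charge requires Fe(II).
Fe sits in group 8, so the d-electron count is 8 − 2 = 6.
The spin state decides the count: Bromide is a weak-field ligand for a first-row metal, so the complex is high-spin.
An octahedral high-spin d⁶ ion is t₂g⁴e_g², giving 4 unpaired electrons.

4 unpaired electrons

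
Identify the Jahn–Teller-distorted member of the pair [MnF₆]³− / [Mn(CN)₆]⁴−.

[MnF₆]³−

[MnF₆]³−: Ligand charges: each fluoride is −1. With an overall charge of −3 the manganese centre must be in the +3 oxidation state. Manganese is a group-7 element; Mn(III) is therefore d⁴. Fluoride is a weak-field ligand for a first-row metal, so the complex is high-spin. The t₂g³e_g¹ (high-spin) configuration has an unevenly filled e_g set; the Jahn–Teller theorem predicts a tetragonal distortion (typically axial elongation) to lift the degeneracy.
[Mn(CN)₆]⁴−: Ligand charges: each cyanide is −1. With an overall charge of −4 the manganese centre must be in the +2 oxidation state. Group 7 minus oxidation state 2 gives a d⁵ configuration. Cyanide is a strong-field ligand (high in the spectrochemical series) for a first-row metal, so the complex is low-spin. The d⁵ configuration leaves the e_g set evenly filled (or empty) — no strong Jahn–Teller driving force.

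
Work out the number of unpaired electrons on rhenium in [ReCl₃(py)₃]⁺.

Ligand charges: each chloride is −1; pyridine is neutral. With an overall charge of +1 the rhenium centre must be in the +4 oxidation state.
Group 7 minus oxidation state 4 gives a d³ configuration.
In an octahedral field the d³ configuration is t₂g³e_g⁰ (only one arrangement possible), giving 3 unpaired electrons.

3 unpaired electrons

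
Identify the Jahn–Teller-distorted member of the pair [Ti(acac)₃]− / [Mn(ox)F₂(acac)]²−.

[Mn(ox)F₂(acac)]²−

[Ti(acac)₃]−: Summing ligand charges against the −1 overall charge gives an oxidation state of +2 for titanium. Titanium is a group-4 element; Ti(II) is therefore d². The d² configuration leaves the e_g set evenly filled (or empty) — no strong Jahn–Teller driving force.
[Mn(ox)F₂(acac)]²−: Ligand charges: each oxalate is −2; each fluoride is −1; each acetylacetonate is −1. With an overall charge of −2 the manganese centre must be in the +3 oxidation state. Manganese is a group-7 element; Mn(III) is therefore d⁴. Acetylacetonate, fluoride, and oxalate are weak-field ligands for a first-row metal, so the complex is high-spin. The t₂g³e_g¹ (high-spin) configuration has an unevenly filled e_g set; the Jahn–Teller theorem predicts a tetragonal distortion (typically axial elongation) to lift the degeneracy.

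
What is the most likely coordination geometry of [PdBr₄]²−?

square planar

Summing ligand charges against the −2 overall charge gives an oxidation state of +2 for palladium.
Palladium is a group-10 element; Pd(II) is therefore d⁸.
With 4 monodentate ligands the coordination number is 4.
A 4d d⁸ ion has a large crystal-field splitting; square planar leaves the high-energy d_{x²−y²} orbital empty and maximises CFSE.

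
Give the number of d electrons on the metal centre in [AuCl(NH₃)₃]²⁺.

Summing ligand charges against the +2 overall charge gives an oxidation state of +3 for gold.
Group 11 minus oxidation state 3 gives a d⁸ configuration.

d⁸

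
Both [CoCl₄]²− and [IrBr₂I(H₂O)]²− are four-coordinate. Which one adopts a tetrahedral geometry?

[CoCl₄]²−

For [CoCl₄]²−: Summing ligand charges against the −2 overall charge gives an oxidation state of +2 for cobalt. Group 9 minus oxidation state 2 gives a d⁷ configuration. For a high-spin 3d d⁷ ion with weak-field ligands the small Δₜ gives little square-planar CFSE advantage, so four ligands adopt the sterically favoured tetrahedral geometry. → tetrahedral.
For [IrBr₂I(H₂O)]²−: Each bromide is −1; each iodide is −1; water is neutral; balancing the −2 overall charge requires Ir(I). Ir sits in group 9, so the d-electron count is 9 − 1 = 8. A 5d d⁸ ion has a large crystal-field splitting; square planar leaves the high-energy d_{x²−y²} orbital empty and maximises CFSE. → square planar.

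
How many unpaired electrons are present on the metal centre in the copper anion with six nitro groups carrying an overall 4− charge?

Summing ligand charges against the −4 overall charge gives an oxidation state of +2 for copper.
Group 11 minus oxidation state 2 gives a d⁹ configuration.
In an octahedral field the d⁹ configuration is t₂g⁶e_g³ (only one arrangement possible), giving 1 unpaired electron.

1 unpaired electron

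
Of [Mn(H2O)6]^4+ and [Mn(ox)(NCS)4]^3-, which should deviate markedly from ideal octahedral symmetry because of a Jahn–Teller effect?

[Mn(ox)(NCS)4]^3-

[Mn(H2O)6]^4+: Summing ligand charges against the +4 overall charge gives an oxidation state of +4 for manganese. Manganese is a group-7 element; Mn(IV) is therefore d³. The d³ configuration leaves the e_g set evenly filled (or empty) — no strong Jahn–Teller driving force.
[Mn(ox)(NCS)4]^3-: Each oxalate is −2; each isothiocyanate is −1; balancing the −3 overall charge requires Mn(III). Manganese is a group-7 element; Mn(III) is therefore d⁴. Isothiocyanate and oxalate are weak-field ligands for a first-row metal, so the complex is high-spin. The t₂g³e_g¹ (high-spin) configuration has an unevenly filled e_g set; the Jahn–Teller theorem predicts a tetragonal distortion (typically axial elongation) to lift the degeneracy.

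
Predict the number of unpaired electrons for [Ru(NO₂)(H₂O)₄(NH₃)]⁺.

Summing ligand charges against the +1 overall charge gives an oxidation state of +2 for ruthenium.
Ru sits in group 8, so the d-electron count is 8 − 2 = 6.
The spin state decides the count: a 4d ion has a large Δₒ and is invariably low-spin.
An octahedral low-spin d⁶ ion is t₂g⁶e_g⁰, giving 0 unpaired electrons.

0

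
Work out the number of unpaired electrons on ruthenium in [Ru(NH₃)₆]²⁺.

Summing ligand charges against the +2 overall charge gives an oxidation state of +2 for ruthenium.
Ruthenium is a group-8 element; Ru(II) is therefore d⁶.
The spin state decides the count: a 4d ion has a large Δₒ and is invariably low-spin.
An octahedral low-spin d⁶ ion is t₂g⁶e_g⁰, giving 0 unpaired electrons.

0 unpaired electrons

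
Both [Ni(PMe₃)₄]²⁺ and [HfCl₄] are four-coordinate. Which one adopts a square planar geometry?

For [Ni(PMe₃)₄]²⁺: Trimethylphosphine is neutral; balancing the +2 overall charge requires Ni(II). Group 10 minus oxidation state 2 gives a d⁸ configuration. Trimethylphosphine is a strong-field ligand (high in the spectrochemical series). A 3d d⁸ ion with strong-field ligands gains enough CFSE to favour square planar over tetrahedral. → square planar.
For [HfCl₄]: Each chloride is −1; balancing the 0 overall charge requires Hf(IV). Hafnium is a group-4 element; Hf(IV) is therefore d⁰. A d⁰ ion has no crystal-field stabilisation preference between square planar and tetrahedral, so four ligands adopt the sterically favoured tetrahedral geometry. → tetrahedral.

[Ni(PMe₃)₄]²⁺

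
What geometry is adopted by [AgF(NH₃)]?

linear

Ligand charges: each fluoride is −1; ammonia is neutral. With an overall charge of 0 the silver centre must be in the +1 oxidation state.
Silver is a group-11 element; Ag(I) is therefore d¹⁰.
With 2 monodentate ligands the coordination number is 2.
A d¹⁰ ion with only two ligands adopts a linear arrangement (sp hybridisation; no CFSE preference).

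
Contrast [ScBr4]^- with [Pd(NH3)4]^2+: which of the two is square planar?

For [ScBr4]^-: Ligand charges: each bromide is −1. With an overall charge of −1 the scandium centre must be in the +3 oxidation state. Sc sits in group 3, so the d-electron count is 3 − 3 = 0. A d⁰ ion has no crystal-field stabilisation preference between square planar and tetrahedral, so four ligands adopt the sterically favoured tetrahedral geometry. → tetrahedral.
For [Pd(NH3)4]^2+: Ammonia is neutral; balancing the +2 overall charge requires Pd(II). Pd sits in group 10, so the d-electron count is 10 − 2 = 8. A 4d d⁸ ion has a large crystal-field splitting; square planar leaves the high-energy d_{x²−y²} orbital empty and maximises CFSE. → square planar.

[Pd(NH3)4]^2+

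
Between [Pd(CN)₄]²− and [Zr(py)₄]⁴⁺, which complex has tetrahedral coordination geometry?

For [Pd(CN)₄]²−: Summing ligand charges against the −2 overall charge gives an oxidation state of +2 for palladium. Palladium is a group-10 element; Pd(II) is therefore d⁸. A 4d d⁸ ion has a large crystal-field splitting; square planar leaves the high-energy d_{x²−y²} orbital empty and maximises CFSE. → square planar.
For [Zr(py)₄]⁴⁺: Ligand charges: pyridine is neutral. With an overall charge of +4 the zirconium centre must be in the +4 oxidation state. Zirconium is a group-4 element; Zr(IV) is therefore d⁰. A d⁰ ion has no crystal-field stabilisation preference between square planar and tetrahedral, so four ligands adopt the sterically favoured tetrahedral geometry. → tetrahedral.

[Zr(py)₄]⁴⁺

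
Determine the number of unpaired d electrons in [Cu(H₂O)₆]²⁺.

1

Ligand charges: water is neutral. With an overall charge of +2 the copper centre must be in the +2 oxidation state.
Copper is a group-11 element; Cu(II) is therefore d⁹.
In an octahedral field the d⁹ configuration is t₂g⁶e_g³ (only one arrangement possible), giving 1 unpaired electron.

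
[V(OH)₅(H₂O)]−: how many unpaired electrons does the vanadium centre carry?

Summing ligand charges against the −1 overall charge gives an oxidation state of +4 for vanadium.
Vanadium is a group-5 element; V(IV) is therefore d¹.
In an octahedral field the d¹ configuration is t₂g¹e_g⁰ (only one arrangement possible), giving 1 unpaired electron.

1 unpaired electron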